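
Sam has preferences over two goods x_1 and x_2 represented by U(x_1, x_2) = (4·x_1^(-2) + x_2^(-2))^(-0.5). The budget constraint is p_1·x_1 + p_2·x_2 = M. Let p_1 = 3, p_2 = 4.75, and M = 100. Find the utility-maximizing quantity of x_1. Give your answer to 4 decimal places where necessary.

Numerically x_2/x_1 = 0.540492, so x_1* = 100/(3 + 4.75·0.540492) = 17.9619.

x_1* = 17.9619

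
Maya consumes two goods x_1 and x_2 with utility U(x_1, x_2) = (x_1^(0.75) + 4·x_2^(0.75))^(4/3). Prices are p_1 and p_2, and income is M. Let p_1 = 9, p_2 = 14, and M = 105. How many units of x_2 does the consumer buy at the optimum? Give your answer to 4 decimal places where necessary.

With the ratio pinned down, the budget gives x_1* = M/(p_1 + p_2·(x_2/x_1)) and x_2* = (x_2/x_1)·x_1*.
Numerically x_2/x_1 = 43.721783, so x_1* = 105/(9 + 14·43.721783) = 0.1691 and x_2* = 43.721783·0.1691 = 7.3913.

x_2* = 7.3913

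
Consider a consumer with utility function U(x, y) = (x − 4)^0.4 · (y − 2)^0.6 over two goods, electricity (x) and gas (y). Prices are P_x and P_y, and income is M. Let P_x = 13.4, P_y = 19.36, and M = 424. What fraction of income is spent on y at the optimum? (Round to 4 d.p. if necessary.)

share on y = 0.5607

After buying the subsistence bundle (4, 2), a share 0.4 of the remaining income goes to x: x* = 4 + 0.4·(M − 4P_x − 2P_y)/P_x.
Discretionary income = 424 − 4·13.4 − 2·19.36 = 331.68; x* = 4 + 0.4·331.68/13.4 = 13.9009; y* = 2 + 0.6·331.68/19.36 = 12.2793.
Expenditure on y: 19.36·12.2793 = 237.728; share = 0.5607.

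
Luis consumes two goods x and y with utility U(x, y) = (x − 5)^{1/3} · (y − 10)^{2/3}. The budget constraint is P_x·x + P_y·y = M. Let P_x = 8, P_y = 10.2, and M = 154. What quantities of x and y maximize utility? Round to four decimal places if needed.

x* = 5.5, y* = 10.7843

MRS = (1/2)·(y−10)/(x−5). Tangency with P_x/P_y gives y−10 = 2·(P_x/P_y)·(x−5).
Substituting into the budget: x* = 5 + 1/3·(M − 5·P_x − 10·P_y)/P_x, and y* = 10 + 2/3·(…)/P_y.
Discretionary income = 154 − 5·8 − 10·10.2 = 12; x* = 5 + 1/3·12/8 = 5.5; y* = 10 + 2/3·12/10.2 = 10.7843.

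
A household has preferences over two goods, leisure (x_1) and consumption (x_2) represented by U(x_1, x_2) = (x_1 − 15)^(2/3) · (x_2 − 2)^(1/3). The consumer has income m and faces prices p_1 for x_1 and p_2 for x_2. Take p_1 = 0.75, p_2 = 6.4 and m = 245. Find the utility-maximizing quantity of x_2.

x_2* = 13.5078

Discretionary income = 245 − 15·0.75 − 2·6.4 = 220.95; x_2* = 2 + 1/3·220.95/6.4 = 13.5078.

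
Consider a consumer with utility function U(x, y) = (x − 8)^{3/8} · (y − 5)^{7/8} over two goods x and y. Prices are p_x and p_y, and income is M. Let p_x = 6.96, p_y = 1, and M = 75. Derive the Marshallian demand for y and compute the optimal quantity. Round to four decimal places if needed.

This is Cobb-Douglas in (x−8, y−5): tangency gives 0.375·p_y·(y−5) = 0.875·p_x·(x−8).
Substituting into the budget: x* = 8 + 0.3·(M − 8·p_x − 5·p_y)/p_x, and y* = 5 + 0.7·(…)/p_y.
Discretionary income = 75 − 8·6.96 − 5·1 = 14.32; y* = 5 + 0.7·14.32/1 = 15.024.

y* = 15.024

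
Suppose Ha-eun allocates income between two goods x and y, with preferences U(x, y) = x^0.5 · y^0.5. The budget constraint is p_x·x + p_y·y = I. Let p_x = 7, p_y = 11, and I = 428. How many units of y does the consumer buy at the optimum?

y* = 19.4545

Tangency: MRS = y/x = p_x/p_y.
So 0.5·p_y·y = 0.5·p_x·x; combined with the budget, a share 0.5 of income goes to x.
Demand: x*(p_x,p_y,I) = 0.5·I/p_x and y* = 0.5·I/p_y.
At p_x=7, p_y=11, I=428: y* = 0.5·428/11 = 19.4545.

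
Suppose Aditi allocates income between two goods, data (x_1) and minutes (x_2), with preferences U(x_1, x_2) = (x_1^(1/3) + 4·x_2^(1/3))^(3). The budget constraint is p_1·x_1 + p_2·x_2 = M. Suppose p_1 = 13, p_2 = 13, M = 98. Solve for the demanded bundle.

x_1* = 0.8376, x_2* = 6.7009

MRS = MU_x_1/MU_x_2 = (1/4)·(x_2/x_1)^(2/3). Set equal to p_1/p_2.
Solve for the ratio: x_2/x_1 = [4·p_1/p_2]^(1.5).
With the ratio pinned down, the budget gives x_1* = M/(p_1 + p_2·(x_2/x_1)) and x_2* = (x_2/x_1)·x_1*.
Numerically x_2/x_1 = 8, so x_1* = 98/(13 + 13·8) = 0.8376 and x_2* = 8·0.8376 = 6.7009.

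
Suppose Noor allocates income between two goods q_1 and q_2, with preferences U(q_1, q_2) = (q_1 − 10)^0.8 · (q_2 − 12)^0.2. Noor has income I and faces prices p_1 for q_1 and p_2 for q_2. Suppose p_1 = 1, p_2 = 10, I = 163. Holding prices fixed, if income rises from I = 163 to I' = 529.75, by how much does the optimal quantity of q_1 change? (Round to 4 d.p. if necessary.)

Δq_1* = 293.4

MRS = 4·(q_2−12)/(q_1−10). Tangency with p_1/p_2 gives q_2−12 = (1/4)·(p_1/p_2)·(q_1−10).
After buying the subsistence bundle (10, 12), a share 0.8 of the remaining income goes to q_1: q_1* = 10 + 0.8·(I − 10p_1 − 12p_2)/p_1.
Discretionary income = 163 − 10·1 − 12·10 = 33; q_1* = 10 + 0.8·33/1 = 36.4.
At I' = 529.75: q_1* = 329.8. Change: 329.8 − 36.4 = 293.4.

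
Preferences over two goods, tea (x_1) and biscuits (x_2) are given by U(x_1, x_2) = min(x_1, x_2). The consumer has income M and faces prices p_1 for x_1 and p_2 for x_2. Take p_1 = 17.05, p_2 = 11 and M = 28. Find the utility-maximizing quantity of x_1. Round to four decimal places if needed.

Demand: x_1*(p_1,p_2,M) = M/(p_1 + p_2), x_2* = M/(p_1 + p_2).
Here 17.05 + 11 = 28.05, giving x_1* = 0.9982.

x_1* = 0.9982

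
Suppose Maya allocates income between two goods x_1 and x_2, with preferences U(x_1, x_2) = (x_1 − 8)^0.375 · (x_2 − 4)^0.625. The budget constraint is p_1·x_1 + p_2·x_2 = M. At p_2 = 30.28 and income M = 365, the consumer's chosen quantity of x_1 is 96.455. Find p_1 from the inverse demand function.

p_1 = 1

Let x_1' = x_1−8, x_2' = x_2−4. MRS = (3/5)·x_2'/x_1' = p_1/p_2.
After buying the subsistence bundle (8, 4), a share 0.375 of the remaining income goes to x_1: x_1* = 8 + 0.375·(M − 8p_1 − 4p_2)/p_1.
Set x_1* = 96.455 in the demand function and solve for p_1: p_1 = 1.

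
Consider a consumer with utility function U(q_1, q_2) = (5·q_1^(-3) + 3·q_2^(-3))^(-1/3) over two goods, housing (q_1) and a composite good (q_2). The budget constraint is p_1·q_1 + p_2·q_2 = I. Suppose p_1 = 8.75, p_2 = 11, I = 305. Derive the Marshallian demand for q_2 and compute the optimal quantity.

q_2* = 14.1681

With the ratio pinned down, the budget gives q_1* = I/(p_1 + p_2·(q_2/q_1)) and q_2* = (q_2/q_1)·q_1*.
Numerically q_2/q_1 = 0.831173, so q_1* = 305/(8.75 + 11·0.831173) = 17.0459 and q_2* = 0.831173·17.0459 = 14.1681.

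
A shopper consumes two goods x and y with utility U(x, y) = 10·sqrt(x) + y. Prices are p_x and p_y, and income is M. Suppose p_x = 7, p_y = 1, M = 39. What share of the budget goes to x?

share on x = 0.0916

Thus x* = (5·p_y/p_x)² — independent of M — with the rest of income spent on y.
Plugging in: x* = (5·1/7)² = 0.5102, y* = 35.4286.
Expenditure on x: 7·0.5102 = 3.5714; share = 0.0916.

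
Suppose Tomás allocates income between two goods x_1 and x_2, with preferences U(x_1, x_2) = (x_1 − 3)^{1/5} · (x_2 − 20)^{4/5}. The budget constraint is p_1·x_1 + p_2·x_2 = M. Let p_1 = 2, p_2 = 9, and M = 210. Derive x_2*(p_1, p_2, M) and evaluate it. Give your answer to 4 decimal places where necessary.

Let x_1' = x_1−3, x_2' = x_2−20. MRS = (1/4)·x_2'/x_1' = p_1/p_2.
Substituting into the budget: x_1* = 3 + 0.2·(M − 3·p_1 − 20·p_2)/p_1, and x_2* = 20 + 0.8·(…)/p_2.
Discretionary income = 210 − 3·2 − 20·9 = 24; x_2* = 20 + 0.8·24/9 = 22.1333.

x_2* = 22.1333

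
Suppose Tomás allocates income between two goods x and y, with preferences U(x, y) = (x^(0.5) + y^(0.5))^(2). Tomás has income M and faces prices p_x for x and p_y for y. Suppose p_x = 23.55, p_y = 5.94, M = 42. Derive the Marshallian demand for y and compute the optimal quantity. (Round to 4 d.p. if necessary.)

MU_x ∝ x^(-0.5), MU_y ∝ y^(-0.5), so MRS = (y/x)^(0.5) = p_x/p_y.
Hence y/x = (p_x/p_y)^(1/(0.5)), i.e. raised to the 2 power.
With the ratio pinned down, the budget gives x* = M/(p_x + p_y·(y/x)) and y* = (y/x)·x*.
Numerically y/x = 15.718422, so x* = 42/(23.55 + 5.94·15.718422) = 0.3592 and y* = 15.718422·0.3592 = 5.6465.

y* = 5.6465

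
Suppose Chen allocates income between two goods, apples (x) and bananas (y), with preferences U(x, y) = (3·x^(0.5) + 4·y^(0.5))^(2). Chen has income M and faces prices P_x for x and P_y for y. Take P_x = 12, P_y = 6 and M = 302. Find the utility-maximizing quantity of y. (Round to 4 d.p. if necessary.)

MU_x ∝ 3·x^(-0.5), MU_y ∝ 4·y^(-0.5), so MRS = (3/4)·(y/x)^(0.5) = P_x/P_y.
Solve for the ratio: y/x = [(4/3)·P_x/P_y]^(2).
Substitute y = (y/x)·x into the budget: x* = M/(P_x + P_y·(y/x)).
Numerically y/x = 7.111111, so x* = 302/(12 + 6·7.111111) = 5.5244 and y* = 7.111111·5.5244 = 39.2846.

y* = 39.2846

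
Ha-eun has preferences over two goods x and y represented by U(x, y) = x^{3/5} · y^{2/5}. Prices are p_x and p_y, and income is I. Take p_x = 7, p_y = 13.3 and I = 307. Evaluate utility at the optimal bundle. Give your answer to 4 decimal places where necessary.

Tangency: MRS = (3/2)·y/x = p_x/p_y.
So 0.6·p_y·y = 0.4·p_x·x; combined with the budget, a share 0.6 of income goes to x.
Demand: x*(p_x,p_y,I) = 0.6·I/p_x and y* = 0.4·I/p_y.
At p_x=7, p_y=13.3, I=307: x* = 0.6·307/7 = 26.3143, y* = 9.2331.
Utility at the optimum: U(26.3143, 9.2331) = 17.3083.

V = 17.3083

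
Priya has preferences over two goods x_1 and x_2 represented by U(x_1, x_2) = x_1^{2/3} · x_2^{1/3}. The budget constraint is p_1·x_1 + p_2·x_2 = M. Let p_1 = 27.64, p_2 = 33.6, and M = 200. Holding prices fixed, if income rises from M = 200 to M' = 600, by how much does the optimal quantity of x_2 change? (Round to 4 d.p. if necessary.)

Δx_2* = 3.9683

The MRS is 2·x_2/x_1. Set MRS = p_1/p_2.
Rearranging, p_2·x_2 = (1/2)·p_1·x_1. Substituting into the budget gives p_1·x_1·(1 + (1/2)) = M.
Demand: x_1*(p_1,p_2,M) = 2/3·M/p_1 and x_2* = 1/3·M/p_2.
At p_1=27.64, p_2=33.6, M=200: x_2* = 1/3·200/33.6 = 1.9841.
At M' = 600: x_2* = 5.9524. Change: 5.9524 − 1.9841 = 3.9683.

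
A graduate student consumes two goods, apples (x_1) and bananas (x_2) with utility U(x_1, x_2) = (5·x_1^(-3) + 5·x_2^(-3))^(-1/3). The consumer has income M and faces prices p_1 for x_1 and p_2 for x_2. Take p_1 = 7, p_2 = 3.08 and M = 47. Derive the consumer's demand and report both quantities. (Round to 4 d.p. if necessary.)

x_1* = 4.3592, x_2* = 5.3524

From the CES first-order condition, (x_2/x_1)^(4) = p_1/p_2.
Hence x_2/x_1 = (p_1/p_2)^(1/(4)), i.e. raised to the 0.25 power.
With the ratio pinned down, the budget gives x_1* = M/(p_1 + p_2·(x_2/x_1)) and x_2* = (x_2/x_1)·x_1*.
Numerically x_2/x_1 = 1.227826, so x_1* = 47/(7 + 3.08·1.227826) = 4.3592 and x_2* = 1.227826·4.3592 = 5.3524.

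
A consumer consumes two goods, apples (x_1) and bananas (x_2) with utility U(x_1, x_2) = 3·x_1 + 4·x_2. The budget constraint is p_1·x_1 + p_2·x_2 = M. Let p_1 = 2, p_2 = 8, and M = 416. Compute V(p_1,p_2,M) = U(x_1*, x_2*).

Perfect substitutes: compare marginal utility per dollar. 3/p_1 vs 4/p_2 → 1.5 vs 0.5.
x_1 gives more utility per dollar, so spend all income on x_1: x_1* = M/p_1, x_2* = 0.
Numerically: x_1* = 208, x_2* = 0.
Utility at the optimum: U(208, 0) = 624.

V = 624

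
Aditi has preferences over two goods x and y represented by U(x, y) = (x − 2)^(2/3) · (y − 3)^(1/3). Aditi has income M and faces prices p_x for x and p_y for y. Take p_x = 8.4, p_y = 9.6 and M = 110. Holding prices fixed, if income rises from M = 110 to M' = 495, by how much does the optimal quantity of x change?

MRS = 2·(y−3)/(x−2). Tangency with p_x/p_y gives y−3 = (1/2)·(p_x/p_y)·(x−2).
Substituting into the budget: x* = 2 + 2/3·(M − 2·p_x − 3·p_y)/p_x, and y* = 3 + 1/3·(…)/p_y.
Discretionary income = 110 − 2·8.4 − 3·9.6 = 64.4; x* = 2 + 2/3·64.4/8.4 = 7.1111.
At M' = 495: x* = 37.6667. Change: 37.6667 − 7.1111 = 30.5556.

Δx* = 30.5556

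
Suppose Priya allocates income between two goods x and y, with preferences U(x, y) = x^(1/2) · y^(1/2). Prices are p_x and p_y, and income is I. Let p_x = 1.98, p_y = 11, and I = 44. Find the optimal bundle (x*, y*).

x* = 11.1111, y* = 2

Tangency: MRS = y/x = p_x/p_y.
Rearranging, p_y·y = p_x·x. Substituting into the budget gives p_x·x·(1 + 1) = I.
Demand: x*(p_x,p_y,I) = 0.5·I/p_x and y* = 0.5·I/p_y.
At p_x=1.98, p_y=11, I=44: x* = 0.5·44/1.98 = 11.1111, y* = 2.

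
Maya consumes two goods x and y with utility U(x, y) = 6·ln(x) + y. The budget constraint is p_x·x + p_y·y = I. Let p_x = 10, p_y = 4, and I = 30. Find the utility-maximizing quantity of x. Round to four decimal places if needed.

x* = 2.4

So x*(p_x,p_y) = 6·p_y/p_x, independent of income; and y* = (I − 6·p_y)/p_y.
At the given prices: x* = 6·4/10 = 2.4.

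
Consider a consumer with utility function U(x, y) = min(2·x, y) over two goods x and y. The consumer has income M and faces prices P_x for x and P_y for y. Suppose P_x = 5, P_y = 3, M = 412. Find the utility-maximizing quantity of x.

Leontief preferences: the optimum is at the kink where x/1 = y/2, i.e. y = 2·x.
Budget: P_x·x + P_y·2·x = M, so (P_x + 2·P_y)·x = M.
Demand: x*(P_x,P_y,M) = M/(P_x + 2·P_y), y* = 2·M/(P_x + 2·P_y).
Here 5 + 2·3 = 11, giving x* = 37.4545.

x* = 37.4545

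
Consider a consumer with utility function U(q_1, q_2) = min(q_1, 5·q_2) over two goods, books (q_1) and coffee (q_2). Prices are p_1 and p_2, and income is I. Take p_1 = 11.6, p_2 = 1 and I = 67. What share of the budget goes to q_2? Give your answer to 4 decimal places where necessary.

Demand: q_1*(p_1,p_2,I) = 5·I/(5·p_1 + p_2), q_2* = I/(5·p_1 + p_2).
Here 5·11.6 + 1 = 59, giving q_1* = 5.678 and q_2* = 1.1356.
Expenditure on q_2: 1·1.1356 = 1.1356; share = 0.0169.

share on q_2 = 0.0169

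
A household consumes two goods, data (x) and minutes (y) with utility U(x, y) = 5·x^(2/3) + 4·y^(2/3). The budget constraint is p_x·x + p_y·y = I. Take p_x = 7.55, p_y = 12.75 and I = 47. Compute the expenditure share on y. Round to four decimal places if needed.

share on y = 0.1522

MU_x ∝ 5·x^(-1/3), MU_y ∝ 4·y^(-1/3), so MRS = (5/4)·(y/x)^(1/3) = p_x/p_y.
Hence y/x = ((4/5)·p_x/p_y)^(1/(1/3)), i.e. raised to the 3 power.
Substitute y = (y/x)·x into the budget: x* = I/(p_x + p_y·(y/x)).
Numerically y/x = 0.106312, so x* = 47/(7.55 + 12.75·0.106312) = 5.2777 and y* = 0.106312·5.2777 = 0.5611.
Expenditure on y: 12.75·0.5611 = 7.1537; share = 0.1522.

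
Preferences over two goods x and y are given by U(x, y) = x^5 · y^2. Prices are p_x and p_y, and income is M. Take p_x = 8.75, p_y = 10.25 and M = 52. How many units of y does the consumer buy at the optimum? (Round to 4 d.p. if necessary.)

y* = 1.4495

The MRS is (5/2)·y/x. Set MRS = p_x/p_y.
Rearranging, p_y·y = (2/5)·p_x·x. Substituting into the budget gives p_x·x·(1 + (2/5)) = M.
Demand: x*(p_x,p_y,M) = 5/7·M/p_x and y* = 2/7·M/p_y.
At p_x=8.75, p_y=10.25, M=52: y* = 2/7·52/10.25 = 1.4495.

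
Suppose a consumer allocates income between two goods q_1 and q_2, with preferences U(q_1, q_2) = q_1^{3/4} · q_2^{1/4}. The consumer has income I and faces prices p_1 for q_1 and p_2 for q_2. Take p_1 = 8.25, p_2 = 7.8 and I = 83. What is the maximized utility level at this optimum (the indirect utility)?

V = 5.8143

The MRS is 3·q_2/q_1. Set MRS = p_1/p_2.
Rearranging, p_2·q_2 = (1/3)·p_1·q_1. Substituting into the budget gives p_1·q_1·(1 + (1/3)) = I.
Demand: q_1*(p_1,p_2,I) = 0.75·I/p_1 and q_2* = 0.25·I/p_2.
At p_1=8.25, p_2=7.8, I=83: q_1* = 0.75·83/8.25 = 7.5455, q_2* = 2.6603.
Utility at the optimum: U(7.5455, 2.6603) = 5.8143.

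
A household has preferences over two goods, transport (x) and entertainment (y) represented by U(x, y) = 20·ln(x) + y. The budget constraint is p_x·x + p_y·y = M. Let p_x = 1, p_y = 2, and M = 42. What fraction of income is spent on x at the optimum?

MU_x = 20/x, MU_y = 1. Tangency: 20/x = p_x/p_y.
So x*(p_x,p_y) = 20·p_y/p_x, independent of income; and y* = (M − 20·p_y)/p_y.
At the given prices: x* = 20·2/1 = 40, and y* = 1.
Expenditure on x: 1·40 = 40; share = 0.9524.

share on x = 0.9524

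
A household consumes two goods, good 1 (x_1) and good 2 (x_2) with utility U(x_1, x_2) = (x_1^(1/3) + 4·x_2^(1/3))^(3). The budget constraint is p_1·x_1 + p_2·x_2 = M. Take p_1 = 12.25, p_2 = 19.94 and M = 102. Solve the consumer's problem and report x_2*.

Numerically x_2/x_1 = 3.852178, so x_1* = 102/(12.25 + 19.94·3.852178) = 1.1453 and x_2* = 3.852178·1.1453 = 4.4118.

x_2* = 4.4118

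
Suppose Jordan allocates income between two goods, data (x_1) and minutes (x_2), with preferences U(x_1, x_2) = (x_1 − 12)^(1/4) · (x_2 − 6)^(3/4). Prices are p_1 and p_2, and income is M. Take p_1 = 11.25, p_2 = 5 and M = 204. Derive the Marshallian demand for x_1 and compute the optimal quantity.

x_1* = 12.8667

Let x_1' = x_1−12, x_2' = x_2−6. MRS = (1/3)·x_2'/x_1' = p_1/p_2.
After buying the subsistence bundle (12, 6), a share 0.25 of the remaining income goes to x_1: x_1* = 12 + 0.25·(M − 12p_1 − 6p_2)/p_1.
Discretionary income = 204 − 12·11.25 − 6·5 = 39; x_1* = 12 + 0.25·39/11.25 = 12.8667.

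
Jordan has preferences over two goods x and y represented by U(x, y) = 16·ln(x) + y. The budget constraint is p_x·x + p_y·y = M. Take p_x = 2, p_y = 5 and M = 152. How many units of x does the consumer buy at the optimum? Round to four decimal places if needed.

So x*(p_x,p_y) = 16·p_y/p_x, independent of income; and y* = (M − 16·p_y)/p_y.
At the given prices: x* = 16·5/2 = 40.

x* = 40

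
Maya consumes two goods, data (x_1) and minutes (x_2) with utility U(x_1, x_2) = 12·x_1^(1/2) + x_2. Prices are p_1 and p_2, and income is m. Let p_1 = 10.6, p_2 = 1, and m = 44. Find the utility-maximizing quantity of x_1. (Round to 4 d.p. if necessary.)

x_1* = 0.3204

Solve: √x_1 = 6·p_2/p_1, so x_1*(p_1,p_2) = (6·p_2/p_1)², and x_2* = (m − p_1·x_1*)/p_2.
Plugging in: x_1* = (6·1/10.6)² = 0.3204.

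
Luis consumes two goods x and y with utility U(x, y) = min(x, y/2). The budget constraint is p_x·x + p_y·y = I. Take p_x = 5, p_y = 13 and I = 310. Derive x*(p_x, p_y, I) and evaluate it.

Leontief preferences: the optimum is at the kink where x/1 = y/2, i.e. y = 2·x.
Budget: p_x·x + p_y·2·x = I, so (p_x + 2·p_y)·x = I.
Demand: x*(p_x,p_y,I) = I/(p_x + 2·p_y), y* = 2·I/(p_x + 2·p_y).
Here 5 + 2·13 = 31, giving x* = 10.

x* = 10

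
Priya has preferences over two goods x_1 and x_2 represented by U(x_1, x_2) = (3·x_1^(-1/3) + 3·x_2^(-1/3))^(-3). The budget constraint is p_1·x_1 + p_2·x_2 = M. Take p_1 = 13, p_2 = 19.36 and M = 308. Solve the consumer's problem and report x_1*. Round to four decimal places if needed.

x_1* = 11.2569

From the CES first-order condition, (x_2/x_1)^(4/3) = p_1/p_2.
Hence x_2/x_1 = (p_1/p_2)^(1/(4/3)), i.e. raised to the 0.75 power.
Substitute x_2 = (x_2/x_1)·x_1 into the budget: x_1* = M/(p_1 + p_2·(x_2/x_1)).
Numerically x_2/x_1 = 0.741786, so x_1* = 308/(13 + 19.36·0.741786) = 11.2569.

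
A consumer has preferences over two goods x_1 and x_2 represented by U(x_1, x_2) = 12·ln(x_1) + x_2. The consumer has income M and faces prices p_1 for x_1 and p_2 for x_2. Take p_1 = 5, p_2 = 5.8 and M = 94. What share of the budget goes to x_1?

share on x_1 = 0.7404

MU_x_1 = 12/x_1, MU_x_2 = 1. Tangency: 12/x_1 = p_1/p_2.
So x_1*(p_1,p_2) = 12·p_2/p_1, independent of income; and x_2* = (M − 12·p_2)/p_2.
At the given prices: x_1* = 12·5.8/5 = 13.92, and x_2* = 4.2069.
Expenditure on x_1: 5·13.92 = 69.6; share = 0.7404.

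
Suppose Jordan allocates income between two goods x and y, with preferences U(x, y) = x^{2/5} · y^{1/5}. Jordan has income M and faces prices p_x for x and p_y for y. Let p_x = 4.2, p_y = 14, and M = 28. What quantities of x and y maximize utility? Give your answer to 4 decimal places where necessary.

x* = 4.4444, y* = 0.6667

The MRS is 2·y/x. Set MRS = p_x/p_y.
So 0.4·p_y·y = 0.2·p_x·x; combined with the budget, a share 2/3 of income goes to x.
Demand: x*(p_x,p_y,M) = 2/3·M/p_x and y* = 1/3·M/p_y.
At p_x=4.2, p_y=14, M=28: x* = 2/3·28/4.2 = 4.4444, y* = 0.6667.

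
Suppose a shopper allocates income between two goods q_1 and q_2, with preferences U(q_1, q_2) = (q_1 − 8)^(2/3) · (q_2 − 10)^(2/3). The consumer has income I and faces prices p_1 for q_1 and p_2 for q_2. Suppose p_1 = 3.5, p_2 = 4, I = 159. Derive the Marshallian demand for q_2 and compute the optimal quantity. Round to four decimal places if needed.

Discretionary income = 159 − 8·3.5 − 10·4 = 91; q_2* = 10 + 0.5·91/4 = 21.375.

q_2* = 21.375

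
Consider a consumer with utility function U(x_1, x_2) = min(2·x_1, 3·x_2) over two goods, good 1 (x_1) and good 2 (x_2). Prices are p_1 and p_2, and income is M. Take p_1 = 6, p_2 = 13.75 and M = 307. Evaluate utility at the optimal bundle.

Leontief preferences: the optimum is at the kink where x_1/3 = x_2/2, i.e. x_2 = (2/3)·x_1.
Budget: p_1·x_1 + p_2·(2/3)·x_1 = M, so (3·p_1 + 2·p_2)·x_1 = 3·M.
Demand: x_1*(p_1,p_2,M) = 3·M/(3·p_1 + 2·p_2), x_2* = 2·M/(3·p_1 + 2·p_2).
Here 3·6 + 2·13.75 = 45.5, giving x_1* = 20.2418 and x_2* = 13.4945.
Utility at the optimum: U(20.2418, 13.4945) = 40.4835.

V = 40.4835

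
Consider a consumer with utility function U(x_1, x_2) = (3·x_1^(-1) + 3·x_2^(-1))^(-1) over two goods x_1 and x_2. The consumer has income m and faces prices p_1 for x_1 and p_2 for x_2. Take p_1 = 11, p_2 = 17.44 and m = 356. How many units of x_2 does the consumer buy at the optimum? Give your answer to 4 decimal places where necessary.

x_2* = 11.3772

MU_x_1 ∝ 3·x_1^(-2), MU_x_2 ∝ 3·x_2^(-2), so MRS = (x_2/x_1)^(2) = p_1/p_2.
Solve for the ratio: x_2/x_1 = [p_1/p_2]^(0.5).
Substitute x_2 = (x_2/x_1)·x_1 into the budget: x_1* = m/(p_1 + p_2·(x_2/x_1)).
Numerically x_2/x_1 = 0.794188, so x_1* = 356/(11 + 17.44·0.794188) = 14.3256 and x_2* = 0.794188·14.3256 = 11.3772.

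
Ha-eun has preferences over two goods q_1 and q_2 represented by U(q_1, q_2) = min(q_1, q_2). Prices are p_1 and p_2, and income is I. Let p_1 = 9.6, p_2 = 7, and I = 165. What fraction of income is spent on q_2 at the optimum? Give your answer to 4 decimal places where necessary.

share on q_2 = 0.4217

With perfect complements, no substitution: consume in ratio q_1:q_2 = 1:1.
Budget: p_1·q_1 + p_2·q_1 = I, so (p_1 + p_2)·q_1 = I.
Demand: q_1*(p_1,p_2,I) = I/(p_1 + p_2), q_2* = I/(p_1 + p_2).
Here 9.6 + 7 = 16.6, giving q_1* = 9.9398 and q_2* = 9.9398.
Expenditure on q_2: 7·9.9398 = 69.5783; share = 0.4217.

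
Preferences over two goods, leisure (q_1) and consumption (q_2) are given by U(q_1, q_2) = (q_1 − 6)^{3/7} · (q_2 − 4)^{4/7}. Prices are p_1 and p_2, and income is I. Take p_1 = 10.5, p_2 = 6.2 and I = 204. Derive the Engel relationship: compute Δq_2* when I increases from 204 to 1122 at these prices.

Δq_2* = 84.6083

After buying the subsistence bundle (6, 4), a share 3/7 of the remaining income goes to q_1: q_1* = 6 + 3/7·(I − 6p_1 − 4p_2)/p_1.
Discretionary income = 204 − 6·10.5 − 4·6.2 = 116.2; q_2* = 4 + 4/7·116.2/6.2 = 14.7097.
At I' = 1122: q_2* = 99.318. Change: 99.318 − 14.7097 = 84.6083.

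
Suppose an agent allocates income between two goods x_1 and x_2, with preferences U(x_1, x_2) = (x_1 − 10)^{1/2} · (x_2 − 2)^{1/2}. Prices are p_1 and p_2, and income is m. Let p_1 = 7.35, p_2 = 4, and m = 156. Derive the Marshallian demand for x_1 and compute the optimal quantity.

x_1* = 15.068

Let x_1' = x_1−10, x_2' = x_2−2. MRS = x_2'/x_1' = p_1/p_2.
Substituting into the budget: x_1* = 10 + 0.5·(m − 10·p_1 − 2·p_2)/p_1, and x_2* = 2 + 0.5·(…)/p_2.
Discretionary income = 156 − 10·7.35 − 2·4 = 74.5; x_1* = 10 + 0.5·74.5/7.35 = 15.068.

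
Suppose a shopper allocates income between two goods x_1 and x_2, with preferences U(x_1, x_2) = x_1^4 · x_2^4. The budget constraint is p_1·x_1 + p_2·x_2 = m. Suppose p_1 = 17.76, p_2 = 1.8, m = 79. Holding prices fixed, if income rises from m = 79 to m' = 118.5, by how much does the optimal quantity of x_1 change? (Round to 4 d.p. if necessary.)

Δx_1* = 1.112

MU_x_1/MU_x_2 = (4·x_2)/(4·x_1); tangency sets this equal to p_1/p_2.
So 4·p_2·x_2 = 4·p_1·x_1; combined with the budget, a share 0.5 of income goes to x_1.
Demand: x_1*(p_1,p_2,m) = 0.5·m/p_1 and x_2* = 0.5·m/p_2.
At p_1=17.76, p_2=1.8, m=79: x_1* = 0.5·79/17.76 = 2.2241.
At m' = 118.5: x_1* = 3.3361. Change: 3.3361 − 2.2241 = 1.112.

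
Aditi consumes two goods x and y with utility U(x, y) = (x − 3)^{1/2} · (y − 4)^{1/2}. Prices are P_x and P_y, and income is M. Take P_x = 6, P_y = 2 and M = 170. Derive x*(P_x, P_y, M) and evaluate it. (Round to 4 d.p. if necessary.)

Substituting into the budget: x* = 3 + 0.5·(M − 3·P_x − 4·P_y)/P_x, and y* = 4 + 0.5·(…)/P_y.
Discretionary income = 170 − 3·6 − 4·2 = 144; x* = 3 + 0.5·144/6 = 15.

x* = 15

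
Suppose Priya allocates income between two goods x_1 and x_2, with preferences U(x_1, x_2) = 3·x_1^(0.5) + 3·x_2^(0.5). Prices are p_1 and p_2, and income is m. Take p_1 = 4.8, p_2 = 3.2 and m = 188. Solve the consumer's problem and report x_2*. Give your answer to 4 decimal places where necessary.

x_2* = 35.25

Numerically x_2/x_1 = 2.25, so x_1* = 188/(4.8 + 3.2·2.25) = 15.6667 and x_2* = 2.25·15.6667 = 35.25.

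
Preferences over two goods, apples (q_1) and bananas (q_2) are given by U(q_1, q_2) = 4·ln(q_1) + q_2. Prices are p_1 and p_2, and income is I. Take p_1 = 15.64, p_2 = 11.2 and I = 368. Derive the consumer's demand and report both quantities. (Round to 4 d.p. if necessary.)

q_1* = 2.8645, q_2* = 28.8571

MU_q_1 = 4/q_1, MU_q_2 = 1. Tangency: 4/q_1 = p_1/p_2.
So q_1*(p_1,p_2) = 4·p_2/p_1, independent of income; and q_2* = (I − 4·p_2)/p_2.
At the given prices: q_1* = 4·11.2/15.64 = 2.8645, and q_2* = 28.8571.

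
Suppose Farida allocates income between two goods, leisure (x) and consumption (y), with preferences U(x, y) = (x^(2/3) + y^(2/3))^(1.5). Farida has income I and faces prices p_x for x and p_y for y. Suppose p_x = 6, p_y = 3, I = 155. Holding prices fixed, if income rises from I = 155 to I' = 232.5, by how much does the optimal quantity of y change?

Δy* = 20.6667

MRS = MU_x/MU_y = (y/x)^(1/3). Set equal to p_x/p_y.
Solve for the ratio: y/x = [p_x/p_y]^(3).
With the ratio pinned down, the budget gives x* = I/(p_x + p_y·(y/x)) and y* = (y/x)·x*.
Numerically y/x = 8, so x* = 155/(6 + 3·8) = 5.1667 and y* = 8·5.1667 = 41.3333.
At I' = 232.5: y* = 62. Change: 62 − 41.3333 = 20.6667.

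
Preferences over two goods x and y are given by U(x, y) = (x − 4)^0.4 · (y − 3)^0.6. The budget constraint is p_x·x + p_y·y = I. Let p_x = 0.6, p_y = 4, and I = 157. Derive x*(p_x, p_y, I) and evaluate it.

x* = 99.0667

This is Cobb-Douglas in (x−4, y−3): tangency gives 0.4·p_y·(y−3) = 0.6·p_x·(x−4).
Substituting into the budget: x* = 4 + 0.4·(I − 4·p_x − 3·p_y)/p_x, and y* = 3 + 0.6·(…)/p_y.
Discretionary income = 157 − 4·0.6 − 3·4 = 142.6; x* = 4 + 0.4·142.6/0.6 = 99.0667.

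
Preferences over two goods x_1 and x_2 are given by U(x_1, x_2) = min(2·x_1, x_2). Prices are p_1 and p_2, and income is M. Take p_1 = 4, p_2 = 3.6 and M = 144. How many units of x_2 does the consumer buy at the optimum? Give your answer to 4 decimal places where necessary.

x_2* = 25.7143

With perfect complements, no substitution: consume in ratio x_1:x_2 = 1:2.
Budget: p_1·x_1 + p_2·2·x_1 = M, so (p_1 + 2·p_2)·x_1 = M.
Demand: x_1*(p_1,p_2,M) = M/(p_1 + 2·p_2), x_2* = 2·M/(p_1 + 2·p_2).
Here 4 + 2·3.6 = 11.2, giving x_2* = 25.7143.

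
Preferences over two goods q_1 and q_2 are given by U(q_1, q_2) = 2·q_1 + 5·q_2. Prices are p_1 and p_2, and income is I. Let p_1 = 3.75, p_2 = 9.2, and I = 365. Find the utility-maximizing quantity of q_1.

q_1* = 0

Linear utility — the consumer picks whichever good has higher MU/price: 2/3.75 = 0.5333 vs 5/9.2 = 0.5435.
q_2 gives more utility per dollar, so spend all income on q_2: q_2* = I/p_2, q_1* = 0.
Numerically: q_1* = 0, q_2* = 39.6739.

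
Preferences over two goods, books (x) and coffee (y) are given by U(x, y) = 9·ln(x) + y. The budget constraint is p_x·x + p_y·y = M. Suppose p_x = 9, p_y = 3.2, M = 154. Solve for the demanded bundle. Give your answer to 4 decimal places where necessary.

Set MRS = p_x/p_y: (9/x)/1 = p_x/p_y.
So x*(p_x,p_y) = 9·p_y/p_x, independent of income; and y* = (M − 9·p_y)/p_y.
At the given prices: x* = 9·3.2/9 = 3.2, and y* = 39.125.

x* = 3.2, y* = 39.125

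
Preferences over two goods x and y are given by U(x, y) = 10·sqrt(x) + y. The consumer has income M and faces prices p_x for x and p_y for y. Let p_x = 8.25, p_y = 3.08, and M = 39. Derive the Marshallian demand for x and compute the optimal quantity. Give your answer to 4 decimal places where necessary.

x* = 3.4844

MU_x = 5/√x, MU_y = 1. Tangency: 5/√x = p_x/p_y.
Solve: √x = 5·p_y/p_x, so x*(p_x,p_y) = (5·p_y/p_x)², and y* = (M − p_x·x*)/p_y.
Plugging in: x* = (5·3.08/8.25)² = 3.4844.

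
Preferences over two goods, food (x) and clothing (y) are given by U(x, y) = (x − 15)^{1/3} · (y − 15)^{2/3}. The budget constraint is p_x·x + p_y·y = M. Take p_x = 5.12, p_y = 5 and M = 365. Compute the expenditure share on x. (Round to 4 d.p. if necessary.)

This is Cobb-Douglas in (x−15, y−15): tangency gives 1/3·p_y·(y−15) = 2/3·p_x·(x−15).
Substituting into the budget: x* = 15 + 1/3·(M − 15·p_x − 15·p_y)/p_x, and y* = 15 + 2/3·(…)/p_y.
Discretionary income = 365 − 15·5.12 − 15·5 = 213.2; x* = 15 + 1/3·213.2/5.12 = 28.8802; y* = 15 + 2/3·213.2/5 = 43.4267.
Expenditure on x: 5.12·28.8802 = 147.8667; share = 0.4051.

share on x = 0.4051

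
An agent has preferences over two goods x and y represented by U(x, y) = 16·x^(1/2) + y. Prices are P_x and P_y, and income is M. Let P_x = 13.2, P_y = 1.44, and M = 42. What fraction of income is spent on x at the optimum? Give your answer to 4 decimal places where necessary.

Utility is quasi-linear in y; the FOC for x is 8/√x = P_x/P_y.
Solve: √x = 8·P_y/P_x, so x*(P_x,P_y) = (8·P_y/P_x)², and y* = (M − P_x·x*)/P_y.
Plugging in: x* = (8·1.44/13.2)² = 0.7617, y* = 22.1848.
Expenditure on x: 13.2·0.7617 = 10.0538; share = 0.2394.

share on x = 0.2394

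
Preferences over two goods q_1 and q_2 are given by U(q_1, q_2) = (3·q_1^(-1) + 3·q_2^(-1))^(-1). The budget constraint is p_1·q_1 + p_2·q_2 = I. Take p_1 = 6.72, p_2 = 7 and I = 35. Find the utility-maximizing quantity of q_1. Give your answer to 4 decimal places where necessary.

With the ratio pinned down, the budget gives q_1* = I/(p_1 + p_2·(q_2/q_1)) and q_2* = (q_2/q_1)·q_1*.
Numerically q_2/q_1 = 0.979796, so q_1* = 35/(6.72 + 7·0.979796) = 2.5776.

q_1* = 2.5776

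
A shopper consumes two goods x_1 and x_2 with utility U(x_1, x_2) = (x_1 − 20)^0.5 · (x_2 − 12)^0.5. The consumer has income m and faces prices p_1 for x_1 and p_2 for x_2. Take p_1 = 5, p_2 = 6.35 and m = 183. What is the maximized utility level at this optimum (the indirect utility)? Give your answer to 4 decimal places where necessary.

MRS = (x_2−12)/(x_1−20). Tangency with p_1/p_2 gives x_2−12 = (p_1/p_2)·(x_1−20).
Substituting into the budget: x_1* = 20 + 0.5·(m − 20·p_1 − 12·p_2)/p_1, and x_2* = 12 + 0.5·(…)/p_2.
Discretionary income = 183 − 20·5 − 12·6.35 = 6.8; x_1* = 20 + 0.5·6.8/5 = 20.68; x_2* = 12 + 0.5·6.8/6.35 = 12.5354.
Utility at the optimum: U(20.68, 12.5354) = 0.6034.

V = 0.6034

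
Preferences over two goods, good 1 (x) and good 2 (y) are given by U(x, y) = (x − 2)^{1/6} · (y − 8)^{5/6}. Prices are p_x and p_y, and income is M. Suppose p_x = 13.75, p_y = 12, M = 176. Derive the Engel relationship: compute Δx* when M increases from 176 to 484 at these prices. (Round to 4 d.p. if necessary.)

Δx* = 3.7333

Let x' = x−2, y' = y−8. MRS = (1/5)·y'/x' = p_x/p_y.
Substituting into the budget: x* = 2 + 1/6·(M − 2·p_x − 8·p_y)/p_x, and y* = 8 + 5/6·(…)/p_y.
Discretionary income = 176 − 2·13.75 − 8·12 = 52.5; x* = 2 + 1/6·52.5/13.75 = 2.6364.
At M' = 484: x* = 6.3697. Change: 6.3697 − 2.6364 = 3.7333.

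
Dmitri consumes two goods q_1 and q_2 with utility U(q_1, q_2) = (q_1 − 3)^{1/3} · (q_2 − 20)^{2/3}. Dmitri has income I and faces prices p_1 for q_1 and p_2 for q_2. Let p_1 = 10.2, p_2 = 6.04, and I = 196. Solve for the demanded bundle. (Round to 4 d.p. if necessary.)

MRS = (1/2)·(q_2−20)/(q_1−3). Tangency with p_1/p_2 gives q_2−20 = 2·(p_1/p_2)·(q_1−3).
Substituting into the budget: q_1* = 3 + 1/3·(I − 3·p_1 − 20·p_2)/p_1, and q_2* = 20 + 2/3·(…)/p_2.
Discretionary income = 196 − 3·10.2 − 20·6.04 = 44.6; q_1* = 3 + 1/3·44.6/10.2 = 4.4575; q_2* = 20 + 2/3·44.6/6.04 = 24.9227.

q_1* = 4.4575, q_2* = 24.9227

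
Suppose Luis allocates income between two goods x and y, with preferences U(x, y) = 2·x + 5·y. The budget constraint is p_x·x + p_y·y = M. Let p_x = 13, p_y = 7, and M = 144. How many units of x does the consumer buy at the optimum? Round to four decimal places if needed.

Perfect substitutes: compare marginal utility per dollar. 2/p_x vs 5/p_y → 0.1538 vs 0.7143.
y gives more utility per dollar, so spend all income on y: y* = M/p_y, x* = 0.
Numerically: x* = 0, y* = 20.5714.

x* = 0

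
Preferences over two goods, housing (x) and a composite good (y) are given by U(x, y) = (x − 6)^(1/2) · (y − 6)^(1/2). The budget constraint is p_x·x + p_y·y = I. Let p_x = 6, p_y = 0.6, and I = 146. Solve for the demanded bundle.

Let x' = x−6, y' = y−6. MRS = y'/x' = p_x/p_y.
Substituting into the budget: x* = 6 + 0.5·(I − 6·p_x − 6·p_y)/p_x, and y* = 6 + 0.5·(…)/p_y.
Discretionary income = 146 − 6·6 − 6·0.6 = 106.4; x* = 6 + 0.5·106.4/6 = 14.8667; y* = 6 + 0.5·106.4/0.6 = 94.6667.

x* = 14.8667, y* = 94.6667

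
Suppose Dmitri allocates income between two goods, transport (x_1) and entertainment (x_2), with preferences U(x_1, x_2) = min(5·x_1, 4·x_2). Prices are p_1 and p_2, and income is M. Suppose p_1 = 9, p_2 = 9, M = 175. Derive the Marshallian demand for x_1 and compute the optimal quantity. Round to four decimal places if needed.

x_1* = 8.642

Leontief preferences: the optimum is at the kink where x_1/4 = x_2/5, i.e. x_2 = (5/4)·x_1.
Budget: p_1·x_1 + p_2·(5/4)·x_1 = M, so (4·p_1 + 5·p_2)·x_1 = 4·M.
Demand: x_1*(p_1,p_2,M) = 4·M/(4·p_1 + 5·p_2), x_2* = 5·M/(4·p_1 + 5·p_2).
Here 4·9 + 5·9 = 81, giving x_1* = 8.642.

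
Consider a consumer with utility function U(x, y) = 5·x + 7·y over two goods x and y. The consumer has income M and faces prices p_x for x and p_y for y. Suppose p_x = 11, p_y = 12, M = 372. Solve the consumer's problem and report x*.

x* = 0

Linear utility — the consumer picks whichever good has higher MU/price: 5/11 = 0.4545 vs 7/12 = 0.5833.
y gives more utility per dollar, so spend all income on y: y* = M/p_y, x* = 0.
Numerically: x* = 0, y* = 31.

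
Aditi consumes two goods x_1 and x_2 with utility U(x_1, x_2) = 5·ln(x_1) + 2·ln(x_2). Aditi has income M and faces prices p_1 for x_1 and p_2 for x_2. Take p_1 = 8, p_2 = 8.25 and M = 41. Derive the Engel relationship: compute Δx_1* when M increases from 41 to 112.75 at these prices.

The MRS is (5/2)·x_2/x_1. Set MRS = p_1/p_2.
So 5·p_2·x_2 = 2·p_1·x_1; combined with the budget, a share 5/7 of income goes to x_1.
Demand: x_1*(p_1,p_2,M) = 5/7·M/p_1 and x_2* = 2/7·M/p_2.
At p_1=8, p_2=8.25, M=41: x_1* = 5/7·41/8 = 3.6607.
At M' = 112.75: x_1* = 10.067. Change: 10.067 − 3.6607 = 6.4063.

Δx_1* = 6.4063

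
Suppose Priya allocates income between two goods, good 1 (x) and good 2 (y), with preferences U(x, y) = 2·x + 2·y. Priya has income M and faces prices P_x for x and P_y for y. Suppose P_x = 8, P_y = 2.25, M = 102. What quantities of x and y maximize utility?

x* = 0, y* = 45.3333

Perfect substitutes: compare marginal utility per dollar. 2/P_x vs 2/P_y → 0.25 vs 0.8889.
y gives more utility per dollar, so spend all income on y: y* = M/P_y, x* = 0.
Numerically: x* = 0, y* = 45.3333.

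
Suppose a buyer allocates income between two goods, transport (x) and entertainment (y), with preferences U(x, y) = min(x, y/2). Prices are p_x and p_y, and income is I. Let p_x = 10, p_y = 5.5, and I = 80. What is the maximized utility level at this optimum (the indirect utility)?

Leontief preferences: the optimum is at the kink where x/1 = y/2, i.e. y = 2·x.
Budget: p_x·x + p_y·2·x = I, so (p_x + 2·p_y)·x = I.
Demand: x*(p_x,p_y,I) = I/(p_x + 2·p_y), y* = 2·I/(p_x + 2·p_y).
Here 10 + 2·5.5 = 21, giving x* = 3.8095 and y* = 7.619.
Utility at the optimum: U(3.8095, 7.619) = 3.8095.

V = 3.8095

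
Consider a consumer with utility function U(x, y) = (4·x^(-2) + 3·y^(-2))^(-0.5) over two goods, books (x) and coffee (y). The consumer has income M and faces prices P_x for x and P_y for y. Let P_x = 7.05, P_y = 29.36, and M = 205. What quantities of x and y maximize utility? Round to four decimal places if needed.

x* = 8.6754, y* = 4.8991

MU_x ∝ 4·x^(-3), MU_y ∝ 3·y^(-3), so MRS = (4/3)·(y/x)^(3) = P_x/P_y.
Hence y/x = ((3/4)·P_x/P_y)^(1/(3)), i.e. raised to the 1/3 power.
With the ratio pinned down, the budget gives x* = M/(P_x + P_y·(y/x)) and y* = (y/x)·x*.
Numerically y/x = 0.564718, so x* = 205/(7.05 + 29.36·0.564718) = 8.6754 and y* = 0.564718·8.6754 = 4.8991.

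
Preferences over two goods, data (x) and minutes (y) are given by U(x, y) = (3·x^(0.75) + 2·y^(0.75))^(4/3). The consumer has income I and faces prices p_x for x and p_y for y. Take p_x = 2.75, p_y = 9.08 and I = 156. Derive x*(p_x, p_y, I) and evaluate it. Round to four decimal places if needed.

From the CES first-order condition, (3/2)·(y/x)^(0.25) = p_x/p_y.
Solve for the ratio: y/x = [(2/3)·p_x/p_y]^(4).
With the ratio pinned down, the budget gives x* = I/(p_x + p_y·(y/x)) and y* = (y/x)·x*.
Numerically y/x = 0.001662, so x* = 156/(2.75 + 9.08·0.001662) = 56.4177.

x* = 56.4177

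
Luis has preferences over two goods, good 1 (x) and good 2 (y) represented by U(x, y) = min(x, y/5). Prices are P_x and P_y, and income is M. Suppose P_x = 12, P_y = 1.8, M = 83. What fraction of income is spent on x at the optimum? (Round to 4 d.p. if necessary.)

share on x = 0.5714

With perfect complements, no substitution: consume in ratio x:y = 1:5.
Budget: P_x·x + P_y·5·x = M, so (P_x + 5·P_y)·x = M.
Demand: x*(P_x,P_y,M) = M/(P_x + 5·P_y), y* = 5·M/(P_x + 5·P_y).
Here 12 + 5·1.8 = 21, giving x* = 3.9524 and y* = 19.7619.
Expenditure on x: 12·3.9524 = 47.4286; share = 0.5714.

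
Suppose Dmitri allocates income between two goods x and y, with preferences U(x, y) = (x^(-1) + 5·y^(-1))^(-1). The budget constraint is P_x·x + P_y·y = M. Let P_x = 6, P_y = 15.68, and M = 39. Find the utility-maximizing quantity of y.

MRS = MU_x/MU_y = (1/5)·(y/x)^(2). Set equal to P_x/P_y.
Solve for the ratio: y/x = [5·P_x/P_y]^(0.5).
With the ratio pinned down, the budget gives x* = M/(P_x + P_y·(y/x)) and y* = (y/x)·x*.
Numerically y/x = 1.383208, so x* = 39/(6 + 15.68·1.383208) = 1.4085 and y* = 1.383208·1.4085 = 1.9483.

y* = 1.9483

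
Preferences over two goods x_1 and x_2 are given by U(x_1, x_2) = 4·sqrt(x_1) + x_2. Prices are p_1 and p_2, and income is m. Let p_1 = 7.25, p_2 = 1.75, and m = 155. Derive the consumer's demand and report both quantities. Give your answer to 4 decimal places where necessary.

x_1* = 0.2331, x_2* = 87.6059

Set MRS = p_1/p_2: 2·x_1^(−1/2) = p_1/p_2.
Solve: √x_1 = 2·p_2/p_1, so x_1*(p_1,p_2) = (2·p_2/p_1)², and x_2* = (m − p_1·x_1*)/p_2.
Plugging in: x_1* = (2·1.75/7.25)² = 0.2331, x_2* = 87.6059.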